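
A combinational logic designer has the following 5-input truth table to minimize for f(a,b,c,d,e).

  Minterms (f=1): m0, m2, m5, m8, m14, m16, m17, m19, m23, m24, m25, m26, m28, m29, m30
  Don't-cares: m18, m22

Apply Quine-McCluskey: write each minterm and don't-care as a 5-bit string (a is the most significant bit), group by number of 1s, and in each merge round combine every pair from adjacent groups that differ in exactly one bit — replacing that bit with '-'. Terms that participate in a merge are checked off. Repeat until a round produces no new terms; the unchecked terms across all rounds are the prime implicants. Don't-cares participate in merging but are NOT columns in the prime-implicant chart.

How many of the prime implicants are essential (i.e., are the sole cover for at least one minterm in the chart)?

6

Round 0: 00000✓ 00010✓ 00101 01000✓ 01110✓ 10000✓ 10001✓ 10010✓ 10011✓ 10110✓ 10111✓ 11000✓ 11001✓ 11010✓ 11100✓ 11101✓ 11110✓
Round 1: -0000✓ -0010✓ -1000✓ -1110 0-000✓ 000-0✓ 1-000✓ 1-001✓ 1-010✓ 1-110✓ 10-10✓ 10-11✓ 100-0✓ 100-1✓ 1000-✓ 1001-✓ 1011-✓ 11-00✓ 11-01✓ 11-10✓ 110-0✓ 1100-✓ 111-0✓ 1110-✓
Round 2: --000 -00-0 1--10 1-0-0 1-00- 10-1- 100-- 11--0 11-0-
PIs = {--000, -00-0, -1110, 00101, 1--10, 1-0-0, 1-00-, 10-1-, 100--, 11--0, 11-0-}
Coverage chart:
  m0: --000,-00-0
  m2: -00-0 ←essential
  m5: 00101 ←essential
  m8: --000 ←essential
  m14: -1110 ←essential
  m16: --000,-00-0,1-0-0,1-00-,100--
  m17: 1-00-,100--
  m19: 10-1-,100--
  m23: 10-1- ←essential
  m24: --000,1-0-0,1-00-,11--0,11-0-
  m25: 1-00-,11-0-
  m26: 1--10,1-0-0,11--0
  m28: 11--0,11-0-
  m29: 11-0- ←essential
  m30: -1110,1--10,11--0
Essential: --000, -00-0, -1110, 00101, 10-1-, 11-0-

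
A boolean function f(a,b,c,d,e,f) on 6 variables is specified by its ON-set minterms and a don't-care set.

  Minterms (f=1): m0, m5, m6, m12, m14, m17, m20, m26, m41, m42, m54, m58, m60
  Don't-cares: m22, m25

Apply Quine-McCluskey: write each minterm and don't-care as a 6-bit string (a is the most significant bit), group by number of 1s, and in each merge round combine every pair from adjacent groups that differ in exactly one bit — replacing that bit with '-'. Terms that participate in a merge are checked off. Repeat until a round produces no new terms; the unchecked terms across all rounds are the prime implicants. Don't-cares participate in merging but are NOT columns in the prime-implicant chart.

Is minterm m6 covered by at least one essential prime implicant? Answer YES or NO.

NO

Round 0: 000000 000101 000110✓ 001100✓ 001110✓ 010001✓ 010100✓ 010110✓ 011001✓ 011010✓ 101001 101010✓ 110110✓ 111010✓ 111100
Round 1: -10110 -11010 0-0110 00-110 0011-0 01-001 0101-0 1-1010
PIs = {-10110, -11010, 0-0110, 00-110, 000000, 000101, 0011-0, 01-001, 0101-0, 1-1010, 101001, 111100}
Coverage chart:
  m0: 000000 ←essential
  m5: 000101 ←essential
  m6: 0-0110,00-110
  m12: 0011-0 ←essential
  m14: 00-110,0011-0
  m17: 01-001 ←essential
  m20: 0101-0 ←essential
  m26: -11010 ←essential
  m41: 101001 ←essential
  m42: 1-1010 ←essential
  m54: -10110 ←essential
  m58: -11010,1-1010
  m60: 111100 ←essential
Essential: -10110, -11010, 000000, 000101, 0011-0, 01-001, 0101-0, 1-1010, 101001, 111100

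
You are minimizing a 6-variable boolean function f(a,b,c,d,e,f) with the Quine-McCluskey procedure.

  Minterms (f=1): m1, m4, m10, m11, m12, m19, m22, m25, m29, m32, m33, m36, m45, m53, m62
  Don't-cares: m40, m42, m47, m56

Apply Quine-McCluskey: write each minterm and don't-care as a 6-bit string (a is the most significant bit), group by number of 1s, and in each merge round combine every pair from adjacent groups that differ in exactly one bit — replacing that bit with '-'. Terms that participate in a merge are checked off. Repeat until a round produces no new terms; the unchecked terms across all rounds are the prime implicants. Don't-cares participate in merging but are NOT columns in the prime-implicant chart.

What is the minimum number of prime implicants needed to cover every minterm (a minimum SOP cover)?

10

size-2^0 implicants → 000001(✓)  000100(✓)  001010(✓)  001011(✓)  001100(✓)  010011  010110  011001(✓)  011101(✓)  100000(✓)  100001(✓)  100100(✓)  101000(✓)  101010(✓)  101101(✓)  101111(✓)  110101  111000(✓)  111110
size-2^1 implicants → -00001  -00100  -01010  00-100  00101-  011-01  1-1000  10-000  100-00  10000-  1010-0  1011-1
Unchecked terms (primes): -00001, -00100, -01010, 00-100, 00101-, 010011, 010110, 011-01, 1-1000, 10-000, 100-00, 10000-, 1010-0, 1011-1, 110101, 111110
Minterm coverage:
  m1 ⊆ -00001 [E]
  m4 ⊆ -00100,00-100
  m10 ⊆ -01010,00101-
  m11 ⊆ 00101- [E]
  m12 ⊆ 00-100 [E]
  m19 ⊆ 010011 [E]
  m22 ⊆ 010110 [E]
  m25 ⊆ 011-01 [E]
  m29 ⊆ 011-01 [E]
  m32 ⊆ 10-000,100-00,10000-
  m33 ⊆ -00001,10000-
  m36 ⊆ -00100,100-00
  m45 ⊆ 1011-1 [E]
  m53 ⊆ 110101 [E]
  m62 ⊆ 111110 [E]
E = {-00001, 00-100, 00101-, 010011, 010110, 011-01, 1011-1, 110101, 111110}
Petrick residual → 100-00
Cover = b'c'd'e'f + a'b'de'f' + a'b'cd'e + a'bc'd'ef + a'bc'def' + a'bce'f + ab'c'e'f' + ab'cdf + abc'de'f + abcdef'  |cover|=10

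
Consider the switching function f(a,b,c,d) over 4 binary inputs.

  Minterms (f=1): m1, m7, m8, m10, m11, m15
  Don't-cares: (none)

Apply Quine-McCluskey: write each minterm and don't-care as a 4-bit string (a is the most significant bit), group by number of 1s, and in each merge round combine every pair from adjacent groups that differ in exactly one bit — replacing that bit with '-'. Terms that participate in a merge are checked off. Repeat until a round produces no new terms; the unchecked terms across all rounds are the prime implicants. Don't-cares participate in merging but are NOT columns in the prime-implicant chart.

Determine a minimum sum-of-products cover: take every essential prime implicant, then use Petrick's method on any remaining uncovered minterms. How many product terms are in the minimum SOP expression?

size-2^0 implicants → 0001  0111(✓)  1000(✓)  1010(✓)  1011(✓)  1111(✓)
size-2^1 implicants → -111  1-11  10-0  101-
Unchecked terms (primes): -111, 0001, 1-11, 10-0, 101-
Minterm coverage:
  m1 ⊆ 0001 [E]
  m7 ⊆ -111 [E]
  m8 ⊆ 10-0 [E]
  m10 ⊆ 10-0,101-
  m11 ⊆ 1-11,101-
  m15 ⊆ -111,1-11
E = {-111, 0001, 10-0}
Petrick residual → 1-11
Cover = bcd + a'b'c'd + acd + ab'd'  |cover|=4

4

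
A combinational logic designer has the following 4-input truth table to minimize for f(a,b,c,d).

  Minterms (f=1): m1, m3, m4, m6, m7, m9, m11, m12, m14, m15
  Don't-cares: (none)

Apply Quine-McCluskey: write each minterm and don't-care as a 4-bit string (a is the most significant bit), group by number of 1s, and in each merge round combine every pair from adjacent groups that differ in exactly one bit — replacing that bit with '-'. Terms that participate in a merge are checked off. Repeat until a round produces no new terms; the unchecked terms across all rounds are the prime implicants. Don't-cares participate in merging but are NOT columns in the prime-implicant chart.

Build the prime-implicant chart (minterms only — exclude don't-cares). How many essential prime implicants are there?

Round 0: 0001✓ 0011✓ 0100✓ 0110✓ 0111✓ 1001✓ 1011✓ 1100✓ 1110✓ 1111✓
Round 1: -001✓ -011✓ -100✓ -110✓ -111✓ 0-11✓ 00-1✓ 01-0✓ 011-✓ 1-11✓ 10-1✓ 11-0✓ 111-✓
Round 2: --11 -0-1 -1-0 -11-
PIs = {--11, -0-1, -1-0, -11-}
Coverage chart:
  m1: -0-1 ←essential
  m3: --11,-0-1
  m4: -1-0 ←essential
  m6: -1-0,-11-
  m7: --11,-11-
  m9: -0-1 ←essential
  m11: --11,-0-1
  m12: -1-0 ←essential
  m14: -1-0,-11-
  m15: --11,-11-
Essential: -0-1, -1-0

2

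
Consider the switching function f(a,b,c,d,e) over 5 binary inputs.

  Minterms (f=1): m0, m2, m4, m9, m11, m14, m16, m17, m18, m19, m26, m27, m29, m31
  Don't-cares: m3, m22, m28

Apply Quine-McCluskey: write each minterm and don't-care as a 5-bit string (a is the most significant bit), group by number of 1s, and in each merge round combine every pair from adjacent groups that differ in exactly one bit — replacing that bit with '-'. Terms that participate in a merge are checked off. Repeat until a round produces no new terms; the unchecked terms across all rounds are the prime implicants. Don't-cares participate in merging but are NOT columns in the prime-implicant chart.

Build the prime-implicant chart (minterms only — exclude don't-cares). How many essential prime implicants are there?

5

[col 0] 00000*, 00010*, 00011*, 00100*, 01001*, 01011*, 01110, 10000*, 10001*, 10010*, 10011*, 10110*, 11010*, 11011*, 11100*, 11101*, 11111*
[col 1] -0000*, -0010*, -0011*, -1011*, 0-011*, 00-00, 000-0*, 0001-*, 010-1, 1-010*, 1-011*, 10-10, 100-0*, 100-1*, 1000-*, 1001-*, 11-11, 1101-*, 111-1, 1110-
[col 2] --011, -00-0, -001-, 1-01-, 100--
Prime implicants: --011, -00-0, -001-, 00-00, 010-1, 01110, 1-01-, 10-10, 100--, 11-11, 111-1, 1110-
PI chart (minterm → PIs covering it):
  0 | -00-0,00-00
  2 | -00-0,-001-
  4 | 00-00  (sole → essential)
  9 | 010-1  (sole → essential)
  11 | --011,010-1
  14 | 01110  (sole → essential)
  16 | -00-0,100--
  17 | 100--  (sole → essential)
  18 | -00-0,-001-,1-01-,10-10,100--
  19 | --011,-001-,1-01-,100--
  26 | 1-01-  (sole → essential)
  27 | --011,1-01-,11-11
  29 | 111-1,1110-
  31 | 11-11,111-1
Essential prime implicants: 00-00, 010-1, 01110, 1-01-, 100--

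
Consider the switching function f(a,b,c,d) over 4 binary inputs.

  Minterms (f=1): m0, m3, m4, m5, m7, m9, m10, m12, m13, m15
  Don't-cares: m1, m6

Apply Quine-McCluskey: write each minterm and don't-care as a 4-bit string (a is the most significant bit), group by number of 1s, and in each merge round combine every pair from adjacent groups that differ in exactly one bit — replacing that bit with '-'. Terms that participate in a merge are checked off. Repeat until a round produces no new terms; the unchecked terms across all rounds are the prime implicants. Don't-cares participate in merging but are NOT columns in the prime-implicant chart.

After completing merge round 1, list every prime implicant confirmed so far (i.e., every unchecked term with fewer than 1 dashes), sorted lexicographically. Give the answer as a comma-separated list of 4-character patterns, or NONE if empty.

size-2^0 implicants → 0000(✓)  0001(✓)  0011(✓)  0100(✓)  0101(✓)  0110(✓)  0111(✓)  1001(✓)  1010  1100(✓)  1101(✓)  1111(✓)
size-2^1 implicants → -001(✓)  -100(✓)  -101(✓)  -111(✓)  0-00(✓)  0-01(✓)  0-11(✓)  00-1(✓)  000-(✓)  01-0(✓)  01-1(✓)  010-(✓)  011-(✓)  1-01(✓)  11-1(✓)  110-(✓)
size-2^2 implicants → --01  -1-1  -10-  0--1  0-0-  01--
Unchecked terms (primes): --01, -1-1, -10-, 0--1, 0-0-, 01--, 1010

1010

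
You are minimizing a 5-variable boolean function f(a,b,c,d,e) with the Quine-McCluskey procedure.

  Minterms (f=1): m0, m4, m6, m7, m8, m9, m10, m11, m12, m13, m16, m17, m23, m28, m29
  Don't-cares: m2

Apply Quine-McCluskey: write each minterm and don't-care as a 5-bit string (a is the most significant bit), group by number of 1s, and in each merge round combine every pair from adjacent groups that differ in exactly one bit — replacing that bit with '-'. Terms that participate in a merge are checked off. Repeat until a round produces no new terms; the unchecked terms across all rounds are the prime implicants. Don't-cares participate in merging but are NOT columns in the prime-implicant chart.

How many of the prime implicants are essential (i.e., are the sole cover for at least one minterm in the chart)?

[col 0] 00000*, 00010*, 00100*, 00110*, 00111*, 01000*, 01001*, 01010*, 01011*, 01100*, 01101*, 10000*, 10001*, 10111*, 11100*, 11101*
[col 1] -0000, -0111, -1100*, -1101*, 0-000*, 0-010*, 0-100*, 00-00*, 00-10*, 000-0*, 001-0*, 0011-, 01-00*, 01-01*, 010-0*, 010-1*, 0100-*, 0101-*, 0110-*, 1000-, 1110-*
[col 2] -110-, 0--00, 0-0-0, 00--0, 01-0-, 010--
Prime implicants: -0000, -0111, -110-, 0--00, 0-0-0, 00--0, 0011-, 01-0-, 010--, 1000-
PI chart (minterm → PIs covering it):
  0 | -0000,0--00,0-0-0,00--0
  4 | 0--00,00--0
  6 | 00--0,0011-
  7 | -0111,0011-
  8 | 0--00,0-0-0,01-0-,010--
  9 | 01-0-,010--
  10 | 0-0-0,010--
  11 | 010--  (sole → essential)
  12 | -110-,0--00,01-0-
  13 | -110-,01-0-
  16 | -0000,1000-
  17 | 1000-  (sole → essential)
  23 | -0111  (sole → essential)
  28 | -110-  (sole → essential)
  29 | -110-  (sole → essential)
Essential prime implicants: -0111, -110-, 010--, 1000-

4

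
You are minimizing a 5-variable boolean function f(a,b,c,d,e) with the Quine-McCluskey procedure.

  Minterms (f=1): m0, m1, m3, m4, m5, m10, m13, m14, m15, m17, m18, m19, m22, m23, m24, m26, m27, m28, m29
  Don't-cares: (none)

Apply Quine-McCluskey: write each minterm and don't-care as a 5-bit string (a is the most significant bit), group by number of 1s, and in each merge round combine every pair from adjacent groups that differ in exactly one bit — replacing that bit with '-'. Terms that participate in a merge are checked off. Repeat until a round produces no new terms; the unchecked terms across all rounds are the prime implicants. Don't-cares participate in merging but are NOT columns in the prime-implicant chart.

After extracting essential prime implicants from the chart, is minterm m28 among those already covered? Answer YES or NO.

NO

Round 0: 00000✓ 00001✓ 00011✓ 00100✓ 00101✓ 01010✓ 01101✓ 01110✓ 01111✓ 10001✓ 10010✓ 10011✓ 10110✓ 10111✓ 11000✓ 11010✓ 11011✓ 11100✓ 11101✓
Round 1: -0001✓ -0011✓ -1010 -1101 0-101 00-00✓ 00-01✓ 000-1✓ 0000-✓ 0010-✓ 01-10 011-1 0111- 1-010✓ 1-011✓ 10-10✓ 10-11✓ 100-1✓ 1001-✓ 1011-✓ 11-00 110-0 1101-✓ 1110-
Round 2: -00-1 00-0- 1-01- 10-1-
PIs = {-00-1, -1010, -1101, 0-101, 00-0-, 01-10, 011-1, 0111-, 1-01-, 10-1-, 11-00, 110-0, 1110-}
Coverage chart:
  m0: 00-0- ←essential
  m1: -00-1,00-0-
  m3: -00-1 ←essential
  m4: 00-0- ←essential
  m5: 0-101,00-0-
  m10: -1010,01-10
  m13: -1101,0-101,011-1
  m14: 01-10,0111-
  m15: 011-1,0111-
  m17: -00-1 ←essential
  m18: 1-01-,10-1-
  m19: -00-1,1-01-,10-1-
  m22: 10-1- ←essential
  m23: 10-1- ←essential
  m24: 11-00,110-0
  m26: -1010,1-01-,110-0
  m27: 1-01- ←essential
  m28: 11-00,1110-
  m29: -1101,1110-
Essential: -00-1, 00-0-, 1-01-, 10-1-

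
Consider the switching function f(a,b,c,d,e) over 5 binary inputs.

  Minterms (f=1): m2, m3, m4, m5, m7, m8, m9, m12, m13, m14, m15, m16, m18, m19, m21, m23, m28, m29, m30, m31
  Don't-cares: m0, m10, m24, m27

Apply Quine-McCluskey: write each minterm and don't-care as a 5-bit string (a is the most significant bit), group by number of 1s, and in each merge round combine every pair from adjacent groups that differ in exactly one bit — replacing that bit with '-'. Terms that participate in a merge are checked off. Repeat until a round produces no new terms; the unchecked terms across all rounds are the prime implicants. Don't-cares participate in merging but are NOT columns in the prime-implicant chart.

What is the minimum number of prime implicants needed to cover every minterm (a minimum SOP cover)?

[col 0] 00000*, 00010*, 00011*, 00100*, 00101*, 00111*, 01000*, 01001*, 01010*, 01100*, 01101*, 01110*, 01111*, 10000*, 10010*, 10011*, 10101*, 10111*, 11000*, 11011*, 11100*, 11101*, 11110*, 11111*
[col 1] -0000*, -0010*, -0011*, -0101*, -0111*, -1000*, -1100*, -1101*, -1110*, -1111*, 0-000*, 0-010*, 0-100*, 0-101*, 0-111*, 00-00*, 00-11*, 000-0*, 0001-*, 001-1*, 0010-*, 01-00*, 01-01*, 01-10*, 010-0*, 0100-*, 011-0*, 011-1*, 0110-*, 0111-*, 1-000*, 1-011*, 1-101*, 1-111*, 10-11*, 100-0*, 1001-*, 101-1*, 11-00*, 11-11*, 111-0*, 111-1*, 1110-*, 1111-*
[col 2] --000, --101*, --111*, -0-11, -00-0, -001-, -01-1*, -1-00, -11-0*, -11-1*, -110-*, -111-*, 0--00, 0-0-0, 0-1-1*, 0-10-, 01--0, 01-0-, 011--*, 1--11, 1-1-1*, 111--*
[col 3] --1-1, -11--
Prime implicants: --000, --1-1, -0-11, -00-0, -001-, -1-00, -11--, 0--00, 0-0-0, 0-10-, 01--0, 01-0-, 1--11
PI chart (minterm → PIs covering it):
  2 | -00-0,-001-,0-0-0
  3 | -0-11,-001-
  4 | 0--00,0-10-
  5 | --1-1,0-10-
  7 | --1-1,-0-11
  8 | --000,-1-00,0--00,0-0-0,01--0,01-0-
  9 | 01-0-  (sole → essential)
  12 | -1-00,-11--,0--00,0-10-,01--0,01-0-
  13 | --1-1,-11--,0-10-,01-0-
  14 | -11--,01--0
  15 | --1-1,-11--
  16 | --000,-00-0
  18 | -00-0,-001-
  19 | -0-11,-001-,1--11
  21 | --1-1  (sole → essential)
  23 | --1-1,-0-11,1--11
  28 | -1-00,-11--
  29 | --1-1,-11--
  30 | -11--  (sole → essential)
  31 | --1-1,-11--,1--11
Essential prime implicants: --1-1, -11--, 01-0-
Petrick residual → --000, -001-, 0--00
Minimum SOP uses 6 PIs: c'd'e' + ce + b'c'd + bc + a'd'e' + a'bd'

6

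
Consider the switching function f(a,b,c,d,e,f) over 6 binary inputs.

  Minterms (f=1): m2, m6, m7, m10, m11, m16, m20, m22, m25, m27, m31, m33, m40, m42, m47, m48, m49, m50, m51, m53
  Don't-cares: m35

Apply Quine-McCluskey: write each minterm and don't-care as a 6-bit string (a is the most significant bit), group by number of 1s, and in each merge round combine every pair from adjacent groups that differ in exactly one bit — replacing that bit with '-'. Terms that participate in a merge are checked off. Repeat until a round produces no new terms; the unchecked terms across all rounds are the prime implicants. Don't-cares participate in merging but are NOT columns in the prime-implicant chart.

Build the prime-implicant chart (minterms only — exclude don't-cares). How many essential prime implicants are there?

Round 0: 000010✓ 000110✓ 000111✓ 001010✓ 001011✓ 010000✓ 010100✓ 010110✓ 011001✓ 011011✓ 011111✓ 100001✓ 100011✓ 101000✓ 101010✓ 101111 110000✓ 110001✓ 110010✓ 110011✓ 110101✓
Round 1: -01010 -10000 0-0110 0-1011 00-010 000-10 00011- 00101- 010-00 0101-0 011-11 0110-1 1-0001✓ 1-0011✓ 1000-1✓ 1010-0 110-01 1100-0✓ 1100-1✓ 11000-✓ 11001-✓
Round 2: 1-00-1 1100--
PIs = {-01010, -10000, 0-0110, 0-1011, 00-010, 000-10, 00011-, 00101-, 010-00, 0101-0, 011-11, 0110-1, 1-00-1, 1010-0, 101111, 110-01, 1100--}
Coverage chart:
  m2: 00-010,000-10
  m6: 0-0110,000-10,00011-
  m7: 00011- ←essential
  m10: -01010,00-010,00101-
  m11: 0-1011,00101-
  m16: -10000,010-00
  m20: 010-00,0101-0
  m22: 0-0110,0101-0
  m25: 0110-1 ←essential
  m27: 0-1011,011-11,0110-1
  m31: 011-11 ←essential
  m33: 1-00-1 ←essential
  m40: 1010-0 ←essential
  m42: -01010,1010-0
  m47: 101111 ←essential
  m48: -10000,1100--
  m49: 1-00-1,110-01,1100--
  m50: 1100-- ←essential
  m51: 1-00-1,1100--
  m53: 110-01 ←essential
Essential: 00011-, 011-11, 0110-1, 1-00-1, 1010-0, 101111, 110-01, 1100--

8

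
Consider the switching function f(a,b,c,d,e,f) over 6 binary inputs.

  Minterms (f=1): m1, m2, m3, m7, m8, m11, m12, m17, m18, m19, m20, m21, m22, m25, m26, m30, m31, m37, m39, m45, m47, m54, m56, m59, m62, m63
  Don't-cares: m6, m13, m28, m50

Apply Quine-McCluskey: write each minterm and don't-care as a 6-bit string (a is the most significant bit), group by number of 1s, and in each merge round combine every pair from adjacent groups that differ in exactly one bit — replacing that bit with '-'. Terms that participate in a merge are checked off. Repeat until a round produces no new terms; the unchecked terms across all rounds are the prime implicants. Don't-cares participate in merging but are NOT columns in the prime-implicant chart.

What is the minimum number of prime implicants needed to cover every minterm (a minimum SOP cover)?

12

size-2^0 implicants → 000001(✓)  000010(✓)  000011(✓)  000110(✓)  000111(✓)  001000(✓)  001011(✓)  001100(✓)  001101(✓)  010001(✓)  010010(✓)  010011(✓)  010100(✓)  010101(✓)  010110(✓)  011001(✓)  011010(✓)  011100(✓)  011110(✓)  011111(✓)  100101(✓)  100111(✓)  101101(✓)  101111(✓)  110010(✓)  110110(✓)  111000  111011(✓)  111110(✓)  111111(✓)
size-2^1 implicants → -00111  -01101  -10010(✓)  -10110(✓)  -11110(✓)  -11111(✓)  0-0001(✓)  0-0010(✓)  0-0011(✓)  0-0110(✓)  0-1100  00-011  000-10(✓)  000-11(✓)  0000-1(✓)  00001-(✓)  00011-(✓)  001-00  00110-  01-001  01-010(✓)  01-100(✓)  01-110(✓)  010-01  010-10(✓)  0100-1(✓)  01001-(✓)  0101-0(✓)  01010-  011-10(✓)  0111-0(✓)  01111-(✓)  1-1111  10-101(✓)  10-111(✓)  1001-1(✓)  1011-1(✓)  11-110(✓)  110-10(✓)  111-11  11111-(✓)
size-2^2 implicants → -1-110  -10-10  -1111-  0-0-10  0-00-1  0-001-  000-1-  01--10  01-1-0  10-1-1
Unchecked terms (primes): -00111, -01101, -1-110, -10-10, -1111-, 0-0-10, 0-00-1, 0-001-, 0-1100, 00-011, 000-1-, 001-00, 00110-, 01--10, 01-001, 01-1-0, 010-01, 01010-, 1-1111, 10-1-1, 111-11, 111000
Minterm coverage:
  m1 ⊆ 0-00-1 [E]
  m2 ⊆ 0-0-10,0-001-,000-1-
  m3 ⊆ 0-00-1,0-001-,00-011,000-1-
  m7 ⊆ -00111,000-1-
  m8 ⊆ 001-00 [E]
  m11 ⊆ 00-011 [E]
  m12 ⊆ 0-1100,001-00,00110-
  m17 ⊆ 0-00-1,01-001,010-01
  m18 ⊆ -10-10,0-0-10,0-001-,01--10
  m19 ⊆ 0-00-1,0-001-
  m20 ⊆ 01-1-0,01010-
  m21 ⊆ 010-01,01010-
  m22 ⊆ -1-110,-10-10,0-0-10,01--10,01-1-0
  m25 ⊆ 01-001 [E]
  m26 ⊆ 01--10 [E]
  m30 ⊆ -1-110,-1111-,01--10,01-1-0
  m31 ⊆ -1111- [E]
  m37 ⊆ 10-1-1 [E]
  m39 ⊆ -00111,10-1-1
  m45 ⊆ -01101,10-1-1
  m47 ⊆ 1-1111,10-1-1
  m54 ⊆ -1-110,-10-10
  m56 ⊆ 111000 [E]
  m59 ⊆ 111-11 [E]
  m62 ⊆ -1-110,-1111-
  m63 ⊆ -1111-,1-1111,111-11
E = {-1111-, 0-00-1, 00-011, 001-00, 01--10, 01-001, 10-1-1, 111-11, 111000}
Petrick residual → -1-110, 000-1-, 01010-
Cover = bdef' + bcde + a'c'd'f + a'b'd'ef + a'b'c'e + a'b'ce'f' + a'bef' + a'bd'e'f + a'bc'de' + ab'df + abcef + abcd'e'f'  |cover|=12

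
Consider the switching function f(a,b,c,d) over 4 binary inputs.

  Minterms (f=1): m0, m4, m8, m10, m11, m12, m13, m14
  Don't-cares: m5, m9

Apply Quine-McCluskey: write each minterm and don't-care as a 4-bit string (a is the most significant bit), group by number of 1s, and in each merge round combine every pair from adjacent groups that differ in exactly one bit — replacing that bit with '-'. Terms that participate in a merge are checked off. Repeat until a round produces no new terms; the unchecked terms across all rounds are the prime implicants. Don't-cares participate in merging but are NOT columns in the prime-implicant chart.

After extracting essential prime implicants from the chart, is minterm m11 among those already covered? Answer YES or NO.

YES

size-2^0 implicants → 0000(✓)  0100(✓)  0101(✓)  1000(✓)  1001(✓)  1010(✓)  1011(✓)  1100(✓)  1101(✓)  1110(✓)
size-2^1 implicants → -000(✓)  -100(✓)  -101(✓)  0-00(✓)  010-(✓)  1-00(✓)  1-01(✓)  1-10(✓)  10-0(✓)  10-1(✓)  100-(✓)  101-(✓)  11-0(✓)  110-(✓)
size-2^2 implicants → --00  -10-  1--0  1-0-  10--
Unchecked terms (primes): --00, -10-, 1--0, 1-0-, 10--
Minterm coverage:
  m0 ⊆ --00 [E]
  m4 ⊆ --00,-10-
  m8 ⊆ --00,1--0,1-0-,10--
  m10 ⊆ 1--0,10--
  m11 ⊆ 10-- [E]
  m12 ⊆ --00,-10-,1--0,1-0-
  m13 ⊆ -10-,1-0-
  m14 ⊆ 1--0 [E]
E = {--00, 1--0, 10--}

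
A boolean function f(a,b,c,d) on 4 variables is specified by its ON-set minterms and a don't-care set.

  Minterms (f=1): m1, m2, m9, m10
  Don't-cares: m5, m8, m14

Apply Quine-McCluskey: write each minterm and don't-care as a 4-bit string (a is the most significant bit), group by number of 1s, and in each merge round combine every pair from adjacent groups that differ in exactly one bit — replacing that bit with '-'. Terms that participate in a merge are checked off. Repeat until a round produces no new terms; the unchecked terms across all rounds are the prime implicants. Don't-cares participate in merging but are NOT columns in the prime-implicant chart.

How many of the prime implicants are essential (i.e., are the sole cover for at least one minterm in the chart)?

[col 0] 0001*, 0010*, 0101*, 1000*, 1001*, 1010*, 1110*
[col 1] -001, -010, 0-01, 1-10, 10-0, 100-
Prime implicants: -001, -010, 0-01, 1-10, 10-0, 100-
PI chart (minterm → PIs covering it):
  1 | -001,0-01
  2 | -010  (sole → essential)
  9 | -001,100-
  10 | -010,1-10,10-0
Essential prime implicants: -010

1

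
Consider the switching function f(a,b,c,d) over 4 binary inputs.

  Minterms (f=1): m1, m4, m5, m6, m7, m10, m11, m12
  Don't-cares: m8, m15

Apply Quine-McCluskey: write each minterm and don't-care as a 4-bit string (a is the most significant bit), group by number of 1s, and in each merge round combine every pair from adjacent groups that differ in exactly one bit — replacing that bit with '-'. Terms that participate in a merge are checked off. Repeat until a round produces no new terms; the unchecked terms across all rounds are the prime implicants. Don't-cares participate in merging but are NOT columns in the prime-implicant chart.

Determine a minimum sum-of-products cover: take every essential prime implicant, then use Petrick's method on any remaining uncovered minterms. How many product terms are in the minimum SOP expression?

size-2^0 implicants → 0001(✓)  0100(✓)  0101(✓)  0110(✓)  0111(✓)  1000(✓)  1010(✓)  1011(✓)  1100(✓)  1111(✓)
size-2^1 implicants → -100  -111  0-01  01-0(✓)  01-1(✓)  010-(✓)  011-(✓)  1-00  1-11  10-0  101-
size-2^2 implicants → 01--
Unchecked terms (primes): -100, -111, 0-01, 01--, 1-00, 1-11, 10-0, 101-
Minterm coverage:
  m1 ⊆ 0-01 [E]
  m4 ⊆ -100,01--
  m5 ⊆ 0-01,01--
  m6 ⊆ 01-- [E]
  m7 ⊆ -111,01--
  m10 ⊆ 10-0,101-
  m11 ⊆ 1-11,101-
  m12 ⊆ -100,1-00
E = {0-01, 01--}
Petrick residual → -100, 101-
Cover = bc'd' + a'c'd + a'b + ab'c  |cover|=4

4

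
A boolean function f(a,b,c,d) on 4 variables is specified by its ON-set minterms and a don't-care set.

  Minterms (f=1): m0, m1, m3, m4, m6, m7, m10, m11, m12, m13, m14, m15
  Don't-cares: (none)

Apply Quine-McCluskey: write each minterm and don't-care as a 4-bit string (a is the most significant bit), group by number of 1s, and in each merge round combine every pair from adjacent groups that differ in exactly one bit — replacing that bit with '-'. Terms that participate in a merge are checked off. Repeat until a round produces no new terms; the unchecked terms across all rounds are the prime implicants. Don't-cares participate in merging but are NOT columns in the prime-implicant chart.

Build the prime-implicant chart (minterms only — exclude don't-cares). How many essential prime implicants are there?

2

[col 0] 0000*, 0001*, 0011*, 0100*, 0110*, 0111*, 1010*, 1011*, 1100*, 1101*, 1110*, 1111*
[col 1] -011*, -100*, -110*, -111*, 0-00, 0-11*, 00-1, 000-, 01-0*, 011-*, 1-10*, 1-11*, 101-*, 11-0*, 11-1*, 110-*, 111-*
[col 2] --11, -1-0, -11-, 1-1-, 11--
Prime implicants: --11, -1-0, -11-, 0-00, 00-1, 000-, 1-1-, 11--
PI chart (minterm → PIs covering it):
  0 | 0-00,000-
  1 | 00-1,000-
  3 | --11,00-1
  4 | -1-0,0-00
  6 | -1-0,-11-
  7 | --11,-11-
  10 | 1-1-  (sole → essential)
  11 | --11,1-1-
  12 | -1-0,11--
  13 | 11--  (sole → essential)
  14 | -1-0,-11-,1-1-,11--
  15 | --11,-11-,1-1-,11--
Essential prime implicants: 1-1-, 11--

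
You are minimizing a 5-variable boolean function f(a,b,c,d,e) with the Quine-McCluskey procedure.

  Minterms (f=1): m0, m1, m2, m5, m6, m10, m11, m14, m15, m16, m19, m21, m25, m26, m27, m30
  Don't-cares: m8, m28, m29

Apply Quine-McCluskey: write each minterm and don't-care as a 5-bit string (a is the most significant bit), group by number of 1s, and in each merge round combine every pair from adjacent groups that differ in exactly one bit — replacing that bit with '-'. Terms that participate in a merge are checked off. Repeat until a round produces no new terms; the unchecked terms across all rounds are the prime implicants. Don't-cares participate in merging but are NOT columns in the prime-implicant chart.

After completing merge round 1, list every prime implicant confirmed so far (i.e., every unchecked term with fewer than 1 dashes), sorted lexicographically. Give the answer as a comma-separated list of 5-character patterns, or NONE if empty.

NONE

[col 0] 00000*, 00001*, 00010*, 00101*, 00110*, 01000*, 01010*, 01011*, 01110*, 01111*, 10000*, 10011*, 10101*, 11001*, 11010*, 11011*, 11100*, 11101*, 11110*
[col 1] -0000, -0101, -1010*, -1011*, -1110*, 0-000*, 0-010*, 0-110*, 00-01, 00-10*, 000-0*, 0000-, 01-10*, 01-11*, 010-0*, 0101-*, 0111-*, 1-011, 1-101, 11-01, 11-10*, 110-1, 1101-*, 111-0, 1110-
[col 2] -1-10, -101-, 0--10, 0-0-0, 01-1-
Prime implicants: -0000, -0101, -1-10, -101-, 0--10, 0-0-0, 00-01, 0000-, 01-1-, 1-011, 1-101, 11-01, 110-1, 111-0, 1110-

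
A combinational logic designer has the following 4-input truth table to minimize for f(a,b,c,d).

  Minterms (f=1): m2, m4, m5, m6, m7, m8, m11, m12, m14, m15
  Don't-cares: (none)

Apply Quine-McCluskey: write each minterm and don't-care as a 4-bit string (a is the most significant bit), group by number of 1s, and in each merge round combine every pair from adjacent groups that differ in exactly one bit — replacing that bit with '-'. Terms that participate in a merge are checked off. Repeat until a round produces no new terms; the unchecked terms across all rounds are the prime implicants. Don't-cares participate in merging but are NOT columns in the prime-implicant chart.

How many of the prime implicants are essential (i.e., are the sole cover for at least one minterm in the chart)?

4

Round 0: 0010✓ 0100✓ 0101✓ 0110✓ 0111✓ 1000✓ 1011✓ 1100✓ 1110✓ 1111✓
Round 1: -100✓ -110✓ -111✓ 0-10 01-0✓ 01-1✓ 010-✓ 011-✓ 1-00 1-11 11-0✓ 111-✓
Round 2: -1-0 -11- 01--
PIs = {-1-0, -11-, 0-10, 01--, 1-00, 1-11}
Coverage chart:
  m2: 0-10 ←essential
  m4: -1-0,01--
  m5: 01-- ←essential
  m6: -1-0,-11-,0-10,01--
  m7: -11-,01--
  m8: 1-00 ←essential
  m11: 1-11 ←essential
  m12: -1-0,1-00
  m14: -1-0,-11-
  m15: -11-,1-11
Essential: 0-10, 01--, 1-00, 1-11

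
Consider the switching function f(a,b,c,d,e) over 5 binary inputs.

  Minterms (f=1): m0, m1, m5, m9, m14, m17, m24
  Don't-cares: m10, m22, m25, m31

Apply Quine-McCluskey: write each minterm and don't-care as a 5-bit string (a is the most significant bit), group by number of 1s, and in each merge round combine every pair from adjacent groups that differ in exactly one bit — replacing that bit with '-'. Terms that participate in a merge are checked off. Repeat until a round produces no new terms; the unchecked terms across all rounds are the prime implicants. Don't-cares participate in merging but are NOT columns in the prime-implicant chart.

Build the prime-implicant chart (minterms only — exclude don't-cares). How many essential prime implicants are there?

5

size-2^0 implicants → 00000(✓)  00001(✓)  00101(✓)  01001(✓)  01010(✓)  01110(✓)  10001(✓)  10110  11000(✓)  11001(✓)  11111
size-2^1 implicants → -0001(✓)  -1001(✓)  0-001(✓)  00-01  0000-  01-10  1-001(✓)  1100-
size-2^2 implicants → --001
Unchecked terms (primes): --001, 00-01, 0000-, 01-10, 10110, 1100-, 11111
Minterm coverage:
  m0 ⊆ 0000- [E]
  m1 ⊆ --001,00-01,0000-
  m5 ⊆ 00-01 [E]
  m9 ⊆ --001 [E]
  m14 ⊆ 01-10 [E]
  m17 ⊆ --001 [E]
  m24 ⊆ 1100- [E]
E = {--001, 00-01, 0000-, 01-10, 1100-}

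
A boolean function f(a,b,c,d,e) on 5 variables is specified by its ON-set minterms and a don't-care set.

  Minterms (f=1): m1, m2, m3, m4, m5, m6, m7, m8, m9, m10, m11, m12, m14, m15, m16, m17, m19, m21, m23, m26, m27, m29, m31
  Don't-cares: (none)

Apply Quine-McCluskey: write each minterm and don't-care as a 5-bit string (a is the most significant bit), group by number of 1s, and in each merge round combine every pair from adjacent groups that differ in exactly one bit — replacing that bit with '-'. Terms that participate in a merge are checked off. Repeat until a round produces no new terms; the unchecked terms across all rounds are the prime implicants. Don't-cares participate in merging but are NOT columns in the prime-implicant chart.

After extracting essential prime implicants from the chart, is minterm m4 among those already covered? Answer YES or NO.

NO

Round 0: 00001✓ 00010✓ 00011✓ 00100✓ 00101✓ 00110✓ 00111✓ 01000✓ 01001✓ 01010✓ 01011✓ 01100✓ 01110✓ 01111✓ 10000✓ 10001✓ 10011✓ 10101✓ 10111✓ 11010✓ 11011✓ 11101✓ 11111✓
Round 1: -0001✓ -0011✓ -0101✓ -0111✓ -1010✓ -1011✓ -1111✓ 0-001✓ 0-010✓ 0-011✓ 0-100✓ 0-110✓ 0-111✓ 00-01✓ 00-10✓ 00-11✓ 000-1✓ 0001-✓ 001-0✓ 001-1✓ 0010-✓ 0011-✓ 01-00✓ 01-10✓ 01-11✓ 010-0✓ 010-1✓ 0100-✓ 0101-✓ 011-0✓ 0111-✓ 1-011✓ 1-101✓ 1-111✓ 10-01✓ 10-11✓ 100-1✓ 1000- 101-1✓ 11-11✓ 1101-✓ 111-1✓
Round 2: --011✓ --111✓ -0-01✓ -0-11✓ -00-1✓ -01-1✓ -1-11✓ -101- 0--10✓ 0--11✓ 0-0-1 0-01-✓ 0-1-0 0-11-✓ 00--1✓ 00-1-✓ 001-- 01--0 01-1-✓ 010-- 1--11✓ 1-1-1 10--1✓
Round 3: ---11 -0--1 0--1-
PIs = {---11, -0--1, -101-, 0--1-, 0-0-1, 0-1-0, 001--, 01--0, 010--, 1-1-1, 1000-}
Coverage chart:
  m1: -0--1,0-0-1
  m2: 0--1- ←essential
  m3: ---11,-0--1,0--1-,0-0-1
  m4: 0-1-0,001--
  m5: -0--1,001--
  m6: 0--1-,0-1-0,001--
  m7: ---11,-0--1,0--1-,001--
  m8: 01--0,010--
  m9: 0-0-1,010--
  m10: -101-,0--1-,01--0,010--
  m11: ---11,-101-,0--1-,0-0-1,010--
  m12: 0-1-0,01--0
  m14: 0--1-,0-1-0,01--0
  m15: ---11,0--1-
  m16: 1000- ←essential
  m17: -0--1,1000-
  m19: ---11,-0--1
  m21: -0--1,1-1-1
  m23: ---11,-0--1,1-1-1
  m26: -101- ←essential
  m27: ---11,-101-
  m29: 1-1-1 ←essential
  m31: ---11,1-1-1
Essential: -101-, 0--1-, 1-1-1, 1000-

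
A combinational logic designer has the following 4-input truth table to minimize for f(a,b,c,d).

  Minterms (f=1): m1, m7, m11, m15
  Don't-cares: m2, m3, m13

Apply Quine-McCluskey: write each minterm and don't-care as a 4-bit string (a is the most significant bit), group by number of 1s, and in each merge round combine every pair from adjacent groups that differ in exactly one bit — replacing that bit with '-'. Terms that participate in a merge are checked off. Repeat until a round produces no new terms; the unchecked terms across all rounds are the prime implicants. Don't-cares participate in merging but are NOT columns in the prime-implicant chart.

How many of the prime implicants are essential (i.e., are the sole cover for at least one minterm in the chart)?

Round 0: 0001✓ 0010✓ 0011✓ 0111✓ 1011✓ 1101✓ 1111✓
Round 1: -011✓ -111✓ 0-11✓ 00-1 001- 1-11✓ 11-1
Round 2: --11
PIs = {--11, 00-1, 001-, 11-1}
Coverage chart:
  m1: 00-1 ←essential
  m7: --11 ←essential
  m11: --11 ←essential
  m15: --11,11-1
Essential: --11, 00-1

2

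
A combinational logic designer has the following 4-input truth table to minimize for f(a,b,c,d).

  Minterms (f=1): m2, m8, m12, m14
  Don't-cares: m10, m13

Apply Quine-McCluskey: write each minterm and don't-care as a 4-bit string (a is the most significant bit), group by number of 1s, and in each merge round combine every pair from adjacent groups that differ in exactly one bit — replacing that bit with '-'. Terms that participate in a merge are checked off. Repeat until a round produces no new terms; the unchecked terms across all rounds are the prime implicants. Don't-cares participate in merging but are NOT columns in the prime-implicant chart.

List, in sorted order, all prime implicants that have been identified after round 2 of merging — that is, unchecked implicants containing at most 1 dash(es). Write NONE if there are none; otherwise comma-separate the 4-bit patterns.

Round 0: 0010✓ 1000✓ 1010✓ 1100✓ 1101✓ 1110✓
Round 1: -010 1-00✓ 1-10✓ 10-0✓ 11-0✓ 110-
Round 2: 1--0
PIs = {-010, 1--0, 110-}

-010, 110-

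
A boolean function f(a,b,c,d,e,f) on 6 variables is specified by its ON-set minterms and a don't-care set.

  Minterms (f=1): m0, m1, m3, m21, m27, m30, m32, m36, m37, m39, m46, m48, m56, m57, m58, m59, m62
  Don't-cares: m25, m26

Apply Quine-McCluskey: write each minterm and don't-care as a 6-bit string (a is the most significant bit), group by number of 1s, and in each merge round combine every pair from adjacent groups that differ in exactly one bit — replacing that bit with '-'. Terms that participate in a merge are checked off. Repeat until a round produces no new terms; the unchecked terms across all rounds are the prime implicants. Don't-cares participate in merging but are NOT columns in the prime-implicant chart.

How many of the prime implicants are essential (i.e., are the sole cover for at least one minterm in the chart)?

[col 0] 000000*, 000001*, 000011*, 010101, 011001*, 011010*, 011011*, 011110*, 100000*, 100100*, 100101*, 100111*, 101110*, 110000*, 111000*, 111001*, 111010*, 111011*, 111110*
[col 1] -00000, -11001*, -11010*, -11011*, -11110*, 0000-1, 00000-, 011-10*, 0110-1*, 01101-*, 1-0000, 1-1110, 100-00, 1001-1, 10010-, 11-000, 111-10*, 1110-0*, 1110-1*, 11100-*, 11101-*
[col 2] -11-10, -110-1, -1101-, 1110--
Prime implicants: -00000, -11-10, -110-1, -1101-, 0000-1, 00000-, 010101, 1-0000, 1-1110, 100-00, 1001-1, 10010-, 11-000, 1110--
PI chart (minterm → PIs covering it):
  0 | -00000,00000-
  1 | 0000-1,00000-
  3 | 0000-1  (sole → essential)
  21 | 010101  (sole → essential)
  27 | -110-1,-1101-
  30 | -11-10  (sole → essential)
  32 | -00000,1-0000,100-00
  36 | 100-00,10010-
  37 | 1001-1,10010-
  39 | 1001-1  (sole → essential)
  46 | 1-1110  (sole → essential)
  48 | 1-0000,11-000
  56 | 11-000,1110--
  57 | -110-1,1110--
  58 | -11-10,-1101-,1110--
  59 | -110-1,-1101-,1110--
  62 | -11-10,1-1110
Essential prime implicants: -11-10, 0000-1, 010101, 1-1110, 1001-1

5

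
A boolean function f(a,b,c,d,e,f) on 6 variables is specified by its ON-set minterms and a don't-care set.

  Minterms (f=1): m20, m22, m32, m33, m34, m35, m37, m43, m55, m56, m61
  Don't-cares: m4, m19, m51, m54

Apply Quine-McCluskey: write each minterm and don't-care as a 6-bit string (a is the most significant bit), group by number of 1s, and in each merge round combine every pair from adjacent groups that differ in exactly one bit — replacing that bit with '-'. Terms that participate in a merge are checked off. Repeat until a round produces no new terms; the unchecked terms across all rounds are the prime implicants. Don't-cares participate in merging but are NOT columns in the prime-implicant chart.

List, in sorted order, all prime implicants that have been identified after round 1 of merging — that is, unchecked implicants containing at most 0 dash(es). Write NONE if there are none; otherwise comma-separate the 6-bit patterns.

Round 0: 000100✓ 010011✓ 010100✓ 010110✓ 100000✓ 100001✓ 100010✓ 100011✓ 100101✓ 101011✓ 110011✓ 110110✓ 110111✓ 111000 111101
Round 1: -10011 -10110 0-0100 0101-0 1-0011 10-011 100-01 1000-0✓ 1000-1✓ 10000-✓ 10001-✓ 110-11 11011-
Round 2: 1000--
PIs = {-10011, -10110, 0-0100, 0101-0, 1-0011, 10-011, 100-01, 1000--, 110-11, 11011-, 111000, 111101}

111000, 111101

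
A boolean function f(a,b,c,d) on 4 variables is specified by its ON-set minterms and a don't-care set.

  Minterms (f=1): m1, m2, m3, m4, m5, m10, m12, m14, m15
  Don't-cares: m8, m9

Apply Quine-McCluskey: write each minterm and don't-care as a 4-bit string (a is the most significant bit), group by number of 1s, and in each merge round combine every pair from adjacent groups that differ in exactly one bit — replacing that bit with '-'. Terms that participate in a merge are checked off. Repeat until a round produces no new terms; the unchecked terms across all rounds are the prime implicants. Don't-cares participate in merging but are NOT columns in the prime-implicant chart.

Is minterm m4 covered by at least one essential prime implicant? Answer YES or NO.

size-2^0 implicants → 0001(✓)  0010(✓)  0011(✓)  0100(✓)  0101(✓)  1000(✓)  1001(✓)  1010(✓)  1100(✓)  1110(✓)  1111(✓)
size-2^1 implicants → -001  -010  -100  0-01  00-1  001-  010-  1-00(✓)  1-10(✓)  10-0(✓)  100-  11-0(✓)  111-
size-2^2 implicants → 1--0
Unchecked terms (primes): -001, -010, -100, 0-01, 00-1, 001-, 010-, 1--0, 100-, 111-
Minterm coverage:
  m1 ⊆ -001,0-01,00-1
  m2 ⊆ -010,001-
  m3 ⊆ 00-1,001-
  m4 ⊆ -100,010-
  m5 ⊆ 0-01,010-
  m10 ⊆ -010,1--0
  m12 ⊆ -100,1--0
  m14 ⊆ 1--0,111-
  m15 ⊆ 111- [E]
E = {111-}

NO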